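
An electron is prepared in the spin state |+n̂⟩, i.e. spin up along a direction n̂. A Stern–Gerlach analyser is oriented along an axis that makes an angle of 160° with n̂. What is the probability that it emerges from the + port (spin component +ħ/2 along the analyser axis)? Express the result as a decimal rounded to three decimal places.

0.030

For spin-½, the probability of finding spin-up along an axis at angle θ to the initial spin direction is cos²(θ/2); spin-down is sin²(θ/2).
θ = 160°, so P = cos²(80°) ≈ 0.030.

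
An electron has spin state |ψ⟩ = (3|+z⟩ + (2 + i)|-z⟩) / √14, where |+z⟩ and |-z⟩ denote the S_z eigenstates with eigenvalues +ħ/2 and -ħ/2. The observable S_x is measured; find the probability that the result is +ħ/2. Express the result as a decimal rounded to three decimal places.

|+x⟩ = (|+z⟩ + |-z⟩)/√2, so ⟨+x|ψ⟩ = (5 + i) / (√2·√14).
P = |5 + i|² / 28 = 26/28.

0.929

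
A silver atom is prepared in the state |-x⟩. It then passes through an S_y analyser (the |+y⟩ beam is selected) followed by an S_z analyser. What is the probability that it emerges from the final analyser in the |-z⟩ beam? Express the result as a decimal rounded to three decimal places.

First analyser (S_y): from |-x⟩, P(|+y⟩) = 1/2.
After stage 1 the state is |+y⟩; P(|-z⟩) = |⟨-z|+y⟩|² = 1/2.
Joint probability = 1/2 × 1/2 = 0.250.

0.250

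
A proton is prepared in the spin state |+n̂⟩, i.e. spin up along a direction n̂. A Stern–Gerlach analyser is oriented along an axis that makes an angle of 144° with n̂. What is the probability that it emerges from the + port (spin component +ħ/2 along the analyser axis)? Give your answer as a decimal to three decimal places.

For spin-½, the probability of finding spin-up along an axis at angle θ to the initial spin direction is cos²(θ/2); spin-down is sin²(θ/2).
θ = 144°, so P = cos²(72°) ≈ 0.095.

0.095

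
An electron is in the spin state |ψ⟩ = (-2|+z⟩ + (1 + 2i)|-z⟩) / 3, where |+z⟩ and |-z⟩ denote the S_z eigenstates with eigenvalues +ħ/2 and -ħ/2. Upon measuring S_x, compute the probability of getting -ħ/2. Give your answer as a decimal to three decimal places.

0.722

|-x⟩ = (|+z⟩ - |-z⟩)/√2, so ⟨-x|ψ⟩ = (-3 - 2i) / (√2·3).
P = |-3 - 2i|² / 18 = 13/18.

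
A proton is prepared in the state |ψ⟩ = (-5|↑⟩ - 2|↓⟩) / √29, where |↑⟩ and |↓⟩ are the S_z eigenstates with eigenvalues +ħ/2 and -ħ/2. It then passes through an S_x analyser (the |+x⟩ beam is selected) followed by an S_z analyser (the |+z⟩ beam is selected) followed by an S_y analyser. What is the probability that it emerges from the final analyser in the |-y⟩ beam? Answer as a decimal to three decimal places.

0.211

First analyser (S_x): P(|+x⟩) = |⟨+x|ψ⟩|² = 49/58.
After stage 1 the state is |+x⟩; P(|+z⟩) = |⟨+z|+x⟩|² = 1/2.
After stage 2 the state is |+z⟩; P(|-y⟩) = |⟨-y|+z⟩|² = 1/2.
Joint probability = 49/58 × 1/2 × 1/2 = 0.211.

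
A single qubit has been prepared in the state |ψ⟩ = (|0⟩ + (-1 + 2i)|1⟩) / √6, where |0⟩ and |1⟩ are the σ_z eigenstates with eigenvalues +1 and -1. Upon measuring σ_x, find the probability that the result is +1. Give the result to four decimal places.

0.3333

|+x⟩ = (|0⟩ + |1⟩)/√2, so ⟨+x|ψ⟩ = (2i) / (√2·√6).
P = |2i|² / 12 = 4/12.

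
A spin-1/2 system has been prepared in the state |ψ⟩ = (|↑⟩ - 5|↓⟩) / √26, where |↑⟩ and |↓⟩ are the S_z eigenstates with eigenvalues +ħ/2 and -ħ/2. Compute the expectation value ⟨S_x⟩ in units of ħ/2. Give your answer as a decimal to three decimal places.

⟨σ_x⟩ = 2 Re(a* b)/(|a|²+|b|²) with a = 1, b = -5.
a* b = -5, so ⟨σ_x⟩ = -10/26.
⟨S_x⟩ = (ħ/2)·⟨σ_x⟩.

-0.385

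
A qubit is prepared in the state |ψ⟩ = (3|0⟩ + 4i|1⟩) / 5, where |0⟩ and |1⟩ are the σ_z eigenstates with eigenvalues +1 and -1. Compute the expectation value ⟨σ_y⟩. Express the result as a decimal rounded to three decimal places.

⟨σ_y⟩ = 2 Im(a* b)/(|a|²+|b|²) with a = 3, b = 4i.
a* b = 12i, so ⟨σ_y⟩ = 24/25.

0.960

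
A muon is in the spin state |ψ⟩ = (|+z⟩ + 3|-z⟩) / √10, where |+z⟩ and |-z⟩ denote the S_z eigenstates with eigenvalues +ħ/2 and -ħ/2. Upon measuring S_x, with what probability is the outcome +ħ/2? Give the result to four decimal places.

0.8000

|+x⟩ = (|+z⟩ + |-z⟩)/√2, so ⟨+x|ψ⟩ = (4) / (√2·√10).
P = |4|² / 20 = 16/20.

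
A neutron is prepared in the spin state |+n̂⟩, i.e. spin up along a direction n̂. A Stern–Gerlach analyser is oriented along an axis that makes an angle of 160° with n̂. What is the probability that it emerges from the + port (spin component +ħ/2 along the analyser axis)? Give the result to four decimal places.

For spin-½, the probability of finding spin-up along an axis at angle θ to the initial spin direction is cos²(θ/2); spin-down is sin²(θ/2).
θ = 160°, so P = cos²(80°) ≈ 0.0302.

0.0302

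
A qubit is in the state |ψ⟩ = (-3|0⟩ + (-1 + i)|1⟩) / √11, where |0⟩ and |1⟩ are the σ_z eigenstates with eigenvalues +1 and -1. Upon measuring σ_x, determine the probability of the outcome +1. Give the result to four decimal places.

0.7727

|+x⟩ = (|0⟩ + |1⟩)/√2, so ⟨+x|ψ⟩ = (-4 + i) / (√2·√11).
P = |-4 + i|² / 22 = 17/22.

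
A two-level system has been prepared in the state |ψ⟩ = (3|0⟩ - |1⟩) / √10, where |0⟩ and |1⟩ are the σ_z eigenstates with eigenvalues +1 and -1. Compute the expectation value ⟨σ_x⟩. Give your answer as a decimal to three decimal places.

-0.600

⟨σ_x⟩ = 2 Re(a* b)/(|a|²+|b|²) with a = 3, b = -1.
a* b = -3, so ⟨σ_x⟩ = -6/10.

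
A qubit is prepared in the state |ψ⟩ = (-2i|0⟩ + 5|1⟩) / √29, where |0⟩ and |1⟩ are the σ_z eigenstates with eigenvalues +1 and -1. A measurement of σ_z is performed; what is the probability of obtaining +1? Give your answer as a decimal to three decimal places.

0.138

The +1 outcome corresponds to |0⟩. Its amplitude in |ψ⟩ is -2i/√29.
P = |-2i|² / 29 = 4/29.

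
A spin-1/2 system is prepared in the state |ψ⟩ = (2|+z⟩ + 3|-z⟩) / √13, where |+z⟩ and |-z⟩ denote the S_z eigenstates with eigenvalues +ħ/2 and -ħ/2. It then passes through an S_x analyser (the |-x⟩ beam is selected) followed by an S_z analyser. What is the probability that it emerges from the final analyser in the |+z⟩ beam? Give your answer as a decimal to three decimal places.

0.019

First analyser (S_x): P(|-x⟩) = |⟨-x|ψ⟩|² = 1/26.
After stage 1 the state is |-x⟩; P(|+z⟩) = |⟨+z|-x⟩|² = 1/2.
Joint probability = 1/26 × 1/2 = 0.019.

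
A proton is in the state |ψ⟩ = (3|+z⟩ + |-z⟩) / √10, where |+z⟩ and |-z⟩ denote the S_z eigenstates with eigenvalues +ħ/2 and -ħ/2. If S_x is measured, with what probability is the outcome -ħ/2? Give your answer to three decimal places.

0.200

|-x⟩ = (|+z⟩ - |-z⟩)/√2, so ⟨-x|ψ⟩ = (2) / (√2·√10).
P = |2|² / 20 = 4/20.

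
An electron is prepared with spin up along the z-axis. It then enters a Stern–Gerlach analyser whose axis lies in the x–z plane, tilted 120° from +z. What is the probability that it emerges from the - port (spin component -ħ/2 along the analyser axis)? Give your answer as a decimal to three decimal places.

For spin-½, the probability of finding spin-up along an axis at angle θ to the initial spin direction is cos²(θ/2); spin-down is sin²(θ/2).
θ = 120°, so P = sin²(60°) ≈ 0.750.

0.750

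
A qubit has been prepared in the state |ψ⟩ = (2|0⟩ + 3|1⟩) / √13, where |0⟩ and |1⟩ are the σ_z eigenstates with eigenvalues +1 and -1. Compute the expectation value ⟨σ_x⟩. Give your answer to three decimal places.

0.923

⟨σ_x⟩ = 2 Re(a* b)/(|a|²+|b|²) with a = 2, b = 3.
a* b = 6, so ⟨σ_x⟩ = 12/13.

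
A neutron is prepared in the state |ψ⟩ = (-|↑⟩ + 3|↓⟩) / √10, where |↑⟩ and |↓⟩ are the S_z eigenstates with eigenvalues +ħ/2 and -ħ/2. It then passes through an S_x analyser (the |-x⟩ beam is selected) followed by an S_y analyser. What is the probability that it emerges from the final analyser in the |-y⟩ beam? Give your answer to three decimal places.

0.400

First analyser (S_x): P(|-x⟩) = |⟨-x|ψ⟩|² = 16/20.
After stage 1 the state is |-x⟩; P(|-y⟩) = |⟨-y|-x⟩|² = 1/2.
Joint probability = 16/20 × 1/2 = 0.400.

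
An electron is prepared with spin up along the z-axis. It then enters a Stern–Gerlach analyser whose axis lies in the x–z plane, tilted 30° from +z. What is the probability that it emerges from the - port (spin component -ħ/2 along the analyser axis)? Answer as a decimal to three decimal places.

0.067

For spin-½, the probability of finding spin-up along an axis at angle θ to the initial spin direction is cos²(θ/2); spin-down is sin²(θ/2).
θ = 30°, so P = sin²(15°) ≈ 0.067.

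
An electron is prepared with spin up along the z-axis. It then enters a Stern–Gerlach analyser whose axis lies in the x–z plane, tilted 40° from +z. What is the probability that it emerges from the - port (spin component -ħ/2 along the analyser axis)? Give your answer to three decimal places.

For spin-½, the probability of finding spin-up along an axis at angle θ to the initial spin direction is cos²(θ/2); spin-down is sin²(θ/2).
θ = 40°, so P = sin²(20°) ≈ 0.117.

0.117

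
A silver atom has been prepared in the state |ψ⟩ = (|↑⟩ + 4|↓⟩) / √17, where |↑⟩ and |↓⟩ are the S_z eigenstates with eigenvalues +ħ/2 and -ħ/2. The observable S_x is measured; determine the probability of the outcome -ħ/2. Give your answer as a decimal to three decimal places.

0.265

|-x⟩ = (|↑⟩ - |↓⟩)/√2, so ⟨-x|ψ⟩ = (-3) / (√2·√17).
P = |-3|² / 34 = 9/34.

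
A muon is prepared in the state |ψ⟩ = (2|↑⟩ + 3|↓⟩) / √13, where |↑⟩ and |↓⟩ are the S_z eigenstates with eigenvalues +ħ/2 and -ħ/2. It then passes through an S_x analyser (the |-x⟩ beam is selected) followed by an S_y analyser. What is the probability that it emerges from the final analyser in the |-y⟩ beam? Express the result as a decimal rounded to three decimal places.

0.019

First analyser (S_x): P(|-x⟩) = |⟨-x|ψ⟩|² = 1/26.
After stage 1 the state is |-x⟩; P(|-y⟩) = |⟨-y|-x⟩|² = 1/2.
Joint probability = 1/26 × 1/2 = 0.019.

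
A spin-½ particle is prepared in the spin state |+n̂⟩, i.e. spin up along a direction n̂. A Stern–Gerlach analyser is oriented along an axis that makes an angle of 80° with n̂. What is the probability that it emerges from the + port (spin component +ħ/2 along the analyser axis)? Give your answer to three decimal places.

0.587

For spin-½, the probability of finding spin-up along an axis at angle θ to the initial spin direction is cos²(θ/2); spin-down is sin²(θ/2).
θ = 80°, so P = cos²(40°) ≈ 0.587.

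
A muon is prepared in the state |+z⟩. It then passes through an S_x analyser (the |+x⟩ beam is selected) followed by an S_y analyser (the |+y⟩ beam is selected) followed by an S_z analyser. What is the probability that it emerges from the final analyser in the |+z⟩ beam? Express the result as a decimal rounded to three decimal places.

First analyser (S_x): from |+z⟩, P(|+x⟩) = 1/2.
After stage 1 the state is |+x⟩; P(|+y⟩) = |⟨+y|+x⟩|² = 1/2.
After stage 2 the state is |+y⟩; P(|+z⟩) = |⟨+z|+y⟩|² = 1/2.
Joint probability = 1/2 × 1/2 × 1/2 = 0.125.

0.125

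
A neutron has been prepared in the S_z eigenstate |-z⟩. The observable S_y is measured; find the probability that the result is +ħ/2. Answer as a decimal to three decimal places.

0.500

In the S_z basis, |-z⟩ = |↓⟩ and |+y⟩ = (|↑⟩ + i|↓⟩)/√2.
|⟨+y|-z⟩|² = 1/2.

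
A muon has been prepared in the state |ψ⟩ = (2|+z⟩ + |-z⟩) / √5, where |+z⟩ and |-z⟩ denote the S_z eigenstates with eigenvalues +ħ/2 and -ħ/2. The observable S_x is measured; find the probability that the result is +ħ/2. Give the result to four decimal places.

0.9000

|+x⟩ = (|+z⟩ + |-z⟩)/√2, so ⟨+x|ψ⟩ = (3) / (√2·√5).
P = |3|² / 10 = 9/10.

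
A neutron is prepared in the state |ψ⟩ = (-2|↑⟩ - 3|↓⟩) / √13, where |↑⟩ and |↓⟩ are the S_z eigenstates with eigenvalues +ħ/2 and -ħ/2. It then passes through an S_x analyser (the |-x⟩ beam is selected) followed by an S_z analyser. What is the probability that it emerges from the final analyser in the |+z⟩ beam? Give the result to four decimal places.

0.0192

First analyser (S_x): P(|-x⟩) = |⟨-x|ψ⟩|² = 1/26.
After stage 1 the state is |-x⟩; P(|+z⟩) = |⟨+z|-x⟩|² = 1/2.
Joint probability = 1/26 × 1/2 = 0.0192.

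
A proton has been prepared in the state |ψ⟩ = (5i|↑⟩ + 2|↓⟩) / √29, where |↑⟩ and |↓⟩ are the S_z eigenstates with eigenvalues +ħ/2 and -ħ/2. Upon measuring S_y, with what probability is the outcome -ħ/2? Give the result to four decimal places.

|-y⟩ = (|↑⟩ - i|↓⟩)/√2, so ⟨-y|ψ⟩ = (7i) / (√2·√29).
P = |7i|² / 58 = 49/58.

0.8448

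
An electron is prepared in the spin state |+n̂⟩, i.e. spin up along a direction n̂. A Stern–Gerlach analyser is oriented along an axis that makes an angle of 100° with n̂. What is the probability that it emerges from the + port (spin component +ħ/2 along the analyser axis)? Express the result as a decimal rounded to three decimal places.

For spin-½, the probability of finding spin-up along an axis at angle θ to the initial spin direction is cos²(θ/2); spin-down is sin²(θ/2).
θ = 100°, so P = cos²(50°) ≈ 0.413.

0.413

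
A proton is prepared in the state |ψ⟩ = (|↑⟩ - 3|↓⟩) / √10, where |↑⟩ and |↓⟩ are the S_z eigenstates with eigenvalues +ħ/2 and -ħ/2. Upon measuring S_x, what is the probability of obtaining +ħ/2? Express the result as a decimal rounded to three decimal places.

0.200

|+x⟩ = (|↑⟩ + |↓⟩)/√2, so ⟨+x|ψ⟩ = (-2) / (√2·√10).
P = |-2|² / 20 = 4/20.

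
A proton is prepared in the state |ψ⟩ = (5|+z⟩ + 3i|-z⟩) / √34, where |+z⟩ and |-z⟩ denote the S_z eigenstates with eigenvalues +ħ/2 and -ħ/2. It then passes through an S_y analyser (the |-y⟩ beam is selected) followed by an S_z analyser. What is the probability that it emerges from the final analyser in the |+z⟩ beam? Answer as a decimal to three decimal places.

0.029

First analyser (S_y): P(|-y⟩) = |⟨-y|ψ⟩|² = 4/68.
After stage 1 the state is |-y⟩; P(|+z⟩) = |⟨+z|-y⟩|² = 1/2.
Joint probability = 4/68 × 1/2 = 0.029.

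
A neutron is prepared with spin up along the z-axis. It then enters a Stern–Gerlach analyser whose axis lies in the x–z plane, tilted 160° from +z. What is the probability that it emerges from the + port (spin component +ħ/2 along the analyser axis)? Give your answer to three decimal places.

0.030

For spin-½, the probability of finding spin-up along an axis at angle θ to the initial spin direction is cos²(θ/2); spin-down is sin²(θ/2).
θ = 160°, so P = cos²(80°) ≈ 0.030.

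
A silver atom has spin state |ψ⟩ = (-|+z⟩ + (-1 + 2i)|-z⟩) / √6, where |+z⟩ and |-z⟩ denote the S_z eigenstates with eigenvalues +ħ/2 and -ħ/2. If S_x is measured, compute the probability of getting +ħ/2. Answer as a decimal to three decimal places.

0.667

|+x⟩ = (|+z⟩ + |-z⟩)/√2, so ⟨+x|ψ⟩ = (-2 + 2i) / (√2·√6).
P = |-2 + 2i|² / 12 = 8/12.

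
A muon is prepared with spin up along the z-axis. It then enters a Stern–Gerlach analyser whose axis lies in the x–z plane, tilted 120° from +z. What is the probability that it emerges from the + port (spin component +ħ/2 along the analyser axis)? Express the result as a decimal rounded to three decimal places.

For spin-½, the probability of finding spin-up along an axis at angle θ to the initial spin direction is cos²(θ/2); spin-down is sin²(θ/2).
θ = 120°, so P = cos²(60°) ≈ 0.250.

0.250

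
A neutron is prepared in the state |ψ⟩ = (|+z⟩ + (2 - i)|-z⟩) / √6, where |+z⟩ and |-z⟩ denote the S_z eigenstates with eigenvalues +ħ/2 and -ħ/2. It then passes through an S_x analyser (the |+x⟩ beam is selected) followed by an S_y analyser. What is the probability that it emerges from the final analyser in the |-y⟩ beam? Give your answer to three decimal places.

First analyser (S_x): P(|+x⟩) = |⟨+x|ψ⟩|² = 10/12.
After stage 1 the state is |+x⟩; P(|-y⟩) = |⟨-y|+x⟩|² = 1/2.
Joint probability = 10/12 × 1/2 = 0.417.

0.417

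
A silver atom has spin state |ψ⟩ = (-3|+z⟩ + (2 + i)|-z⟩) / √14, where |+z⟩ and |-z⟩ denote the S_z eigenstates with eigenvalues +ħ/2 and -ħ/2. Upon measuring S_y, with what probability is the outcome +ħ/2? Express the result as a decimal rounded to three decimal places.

|+y⟩ = (|+z⟩ + i|-z⟩)/√2, so ⟨+y|ψ⟩ = (-2 - 2i) / (√2·√14).
P = |-2 - 2i|² / 28 = 8/28.

0.286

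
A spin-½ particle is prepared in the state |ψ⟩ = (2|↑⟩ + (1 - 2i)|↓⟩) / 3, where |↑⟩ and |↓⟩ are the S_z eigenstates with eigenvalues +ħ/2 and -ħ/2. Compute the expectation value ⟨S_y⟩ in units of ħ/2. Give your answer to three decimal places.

⟨σ_y⟩ = 2 Im(a* b)/(|a|²+|b|²) with a = 2, b = (1 - 2i).
a* b = (2 - 4i), so ⟨σ_y⟩ = -8/9.
⟨S_y⟩ = (ħ/2)·⟨σ_y⟩.

-0.889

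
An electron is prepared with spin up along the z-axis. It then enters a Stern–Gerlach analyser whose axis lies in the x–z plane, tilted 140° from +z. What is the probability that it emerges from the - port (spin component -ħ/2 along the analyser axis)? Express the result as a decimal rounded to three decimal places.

For spin-½, the probability of finding spin-up along an axis at angle θ to the initial spin direction is cos²(θ/2); spin-down is sin²(θ/2).
θ = 140°, so P = sin²(70°) ≈ 0.883.

0.883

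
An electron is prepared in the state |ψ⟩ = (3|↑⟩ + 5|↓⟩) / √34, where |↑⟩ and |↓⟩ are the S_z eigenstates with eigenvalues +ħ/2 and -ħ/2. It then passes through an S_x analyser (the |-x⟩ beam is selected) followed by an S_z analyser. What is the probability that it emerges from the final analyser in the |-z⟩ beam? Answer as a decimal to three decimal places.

First analyser (S_x): P(|-x⟩) = |⟨-x|ψ⟩|² = 4/68.
After stage 1 the state is |-x⟩; P(|-z⟩) = |⟨-z|-x⟩|² = 1/2.
Joint probability = 4/68 × 1/2 = 0.029.

0.029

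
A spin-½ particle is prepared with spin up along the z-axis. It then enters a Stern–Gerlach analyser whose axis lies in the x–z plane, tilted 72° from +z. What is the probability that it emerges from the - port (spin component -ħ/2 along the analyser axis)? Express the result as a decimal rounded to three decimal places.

For spin-½, the probability of finding spin-up along an axis at angle θ to the initial spin direction is cos²(θ/2); spin-down is sin²(θ/2).
θ = 72°, so P = sin²(36°) ≈ 0.345.

0.345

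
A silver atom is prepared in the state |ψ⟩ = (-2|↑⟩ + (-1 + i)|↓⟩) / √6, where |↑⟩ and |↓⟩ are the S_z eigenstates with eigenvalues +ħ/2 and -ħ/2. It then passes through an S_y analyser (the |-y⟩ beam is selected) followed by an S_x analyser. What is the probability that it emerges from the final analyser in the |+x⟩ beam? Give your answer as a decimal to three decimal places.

First analyser (S_y): P(|-y⟩) = |⟨-y|ψ⟩|² = 10/12.
After stage 1 the state is |-y⟩; P(|+x⟩) = |⟨+x|-y⟩|² = 1/2.
Joint probability = 10/12 × 1/2 = 0.417.

0.417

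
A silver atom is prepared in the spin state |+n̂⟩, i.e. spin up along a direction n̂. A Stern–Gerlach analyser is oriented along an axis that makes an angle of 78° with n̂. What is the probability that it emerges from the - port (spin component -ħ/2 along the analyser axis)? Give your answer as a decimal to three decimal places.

For spin-½, the probability of finding spin-up along an axis at angle θ to the initial spin direction is cos²(θ/2); spin-down is sin²(θ/2).
θ = 78°, so P = sin²(39°) ≈ 0.396.

0.396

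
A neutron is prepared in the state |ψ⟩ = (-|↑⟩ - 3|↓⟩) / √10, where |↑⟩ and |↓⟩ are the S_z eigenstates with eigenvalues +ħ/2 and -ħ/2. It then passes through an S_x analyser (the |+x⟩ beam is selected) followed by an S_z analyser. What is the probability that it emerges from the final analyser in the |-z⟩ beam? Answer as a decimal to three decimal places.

0.400

First analyser (S_x): P(|+x⟩) = |⟨+x|ψ⟩|² = 16/20.
After stage 1 the state is |+x⟩; P(|-z⟩) = |⟨-z|+x⟩|² = 1/2.
Joint probability = 16/20 × 1/2 = 0.400.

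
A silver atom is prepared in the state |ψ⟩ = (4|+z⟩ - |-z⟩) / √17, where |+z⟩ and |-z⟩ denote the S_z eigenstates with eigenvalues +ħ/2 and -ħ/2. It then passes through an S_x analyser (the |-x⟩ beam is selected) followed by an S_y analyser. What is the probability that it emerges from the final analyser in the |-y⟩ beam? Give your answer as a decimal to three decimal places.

0.368

First analyser (S_x): P(|-x⟩) = |⟨-x|ψ⟩|² = 25/34.
After stage 1 the state is |-x⟩; P(|-y⟩) = |⟨-y|-x⟩|² = 1/2.
Joint probability = 25/34 × 1/2 = 0.368.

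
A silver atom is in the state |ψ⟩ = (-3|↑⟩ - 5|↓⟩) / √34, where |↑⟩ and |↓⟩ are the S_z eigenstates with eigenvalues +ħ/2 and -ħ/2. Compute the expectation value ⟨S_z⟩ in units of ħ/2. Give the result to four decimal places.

-0.4706

⟨σ_z⟩ = |a|² - |b|² divided by |a|²+|b|², with a, b the |↑⟩, |↓⟩ amplitudes.
= (9 - 25)/34 = -16/34.
⟨S_z⟩ = (ħ/2)·⟨σ_z⟩.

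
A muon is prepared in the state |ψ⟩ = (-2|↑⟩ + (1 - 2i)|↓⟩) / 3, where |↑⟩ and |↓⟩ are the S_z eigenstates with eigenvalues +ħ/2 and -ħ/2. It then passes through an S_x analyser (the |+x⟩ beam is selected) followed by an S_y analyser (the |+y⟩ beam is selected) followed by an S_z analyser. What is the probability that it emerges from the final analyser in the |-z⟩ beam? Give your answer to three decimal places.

0.069

First analyser (S_x): P(|+x⟩) = |⟨+x|ψ⟩|² = 5/18.
After stage 1 the state is |+x⟩; P(|+y⟩) = |⟨+y|+x⟩|² = 1/2.
After stage 2 the state is |+y⟩; P(|-z⟩) = |⟨-z|+y⟩|² = 1/2.
Joint probability = 5/18 × 1/2 × 1/2 = 0.069.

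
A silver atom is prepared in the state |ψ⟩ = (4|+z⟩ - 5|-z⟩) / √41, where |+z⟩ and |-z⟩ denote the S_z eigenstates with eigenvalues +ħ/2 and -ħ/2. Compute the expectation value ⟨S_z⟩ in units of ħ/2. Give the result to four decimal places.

-0.2195

⟨σ_z⟩ = |a|² - |b|² divided by |a|²+|b|², with a, b the |+z⟩, |-z⟩ amplitudes.
= (16 - 25)/41 = -9/41.
⟨S_z⟩ = (ħ/2)·⟨σ_z⟩.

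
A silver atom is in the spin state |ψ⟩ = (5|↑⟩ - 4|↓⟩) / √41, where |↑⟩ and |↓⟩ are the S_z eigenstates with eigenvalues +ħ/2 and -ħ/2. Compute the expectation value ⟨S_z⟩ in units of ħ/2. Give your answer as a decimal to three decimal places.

⟨σ_z⟩ = |a|² - |b|² divided by |a|²+|b|², with a, b the |↑⟩, |↓⟩ amplitudes.
= (25 - 16)/41 = 9/41.
⟨S_z⟩ = (ħ/2)·⟨σ_z⟩.

0.220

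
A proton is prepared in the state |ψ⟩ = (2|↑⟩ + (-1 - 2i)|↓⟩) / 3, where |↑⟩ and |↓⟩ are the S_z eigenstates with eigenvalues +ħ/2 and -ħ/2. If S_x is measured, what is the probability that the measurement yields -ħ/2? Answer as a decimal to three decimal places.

0.722

|-x⟩ = (|↑⟩ - |↓⟩)/√2, so ⟨-x|ψ⟩ = (3 + 2i) / (√2·3).
P = |3 + 2i|² / 18 = 13/18.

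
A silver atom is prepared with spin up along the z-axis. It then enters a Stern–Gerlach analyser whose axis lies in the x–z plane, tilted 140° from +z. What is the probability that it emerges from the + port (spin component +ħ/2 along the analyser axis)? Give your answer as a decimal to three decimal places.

For spin-½, the probability of finding spin-up along an axis at angle θ to the initial spin direction is cos²(θ/2); spin-down is sin²(θ/2).
θ = 140°, so P = cos²(70°) ≈ 0.117.

0.117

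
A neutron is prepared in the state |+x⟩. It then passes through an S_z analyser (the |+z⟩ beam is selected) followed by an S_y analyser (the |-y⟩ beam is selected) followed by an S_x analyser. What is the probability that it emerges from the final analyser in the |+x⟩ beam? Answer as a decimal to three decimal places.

0.125

First analyser (S_z): from |+x⟩, P(|+z⟩) = 1/2.
After stage 1 the state is |+z⟩; P(|-y⟩) = |⟨-y|+z⟩|² = 1/2.
After stage 2 the state is |-y⟩; P(|+x⟩) = |⟨+x|-y⟩|² = 1/2.
Joint probability = 1/2 × 1/2 × 1/2 = 0.125.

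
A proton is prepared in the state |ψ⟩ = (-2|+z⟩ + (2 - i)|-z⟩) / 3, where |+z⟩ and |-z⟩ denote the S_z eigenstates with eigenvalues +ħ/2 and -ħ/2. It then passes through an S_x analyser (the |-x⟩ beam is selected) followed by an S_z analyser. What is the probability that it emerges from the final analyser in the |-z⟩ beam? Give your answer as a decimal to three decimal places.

First analyser (S_x): P(|-x⟩) = |⟨-x|ψ⟩|² = 17/18.
After stage 1 the state is |-x⟩; P(|-z⟩) = |⟨-z|-x⟩|² = 1/2.
Joint probability = 17/18 × 1/2 = 0.472.

0.472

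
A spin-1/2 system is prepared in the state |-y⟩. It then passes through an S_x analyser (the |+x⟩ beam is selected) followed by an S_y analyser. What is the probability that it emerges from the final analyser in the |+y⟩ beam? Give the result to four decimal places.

First analyser (S_x): from |-y⟩, P(|+x⟩) = 1/2.
After stage 1 the state is |+x⟩; P(|+y⟩) = |⟨+y|+x⟩|² = 1/2.
Joint probability = 1/2 × 1/2 = 0.2500.

0.2500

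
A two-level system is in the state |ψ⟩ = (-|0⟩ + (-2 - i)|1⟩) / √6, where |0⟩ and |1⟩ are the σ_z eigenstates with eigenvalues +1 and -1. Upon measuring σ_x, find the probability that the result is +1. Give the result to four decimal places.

|+x⟩ = (|0⟩ + |1⟩)/√2, so ⟨+x|ψ⟩ = (-3 - i) / (√2·√6).
P = |-3 - i|² / 12 = 10/12.

0.8333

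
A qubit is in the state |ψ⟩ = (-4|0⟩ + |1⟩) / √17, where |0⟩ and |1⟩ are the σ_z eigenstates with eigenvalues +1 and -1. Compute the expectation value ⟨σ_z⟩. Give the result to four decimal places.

0.8824

⟨σ_z⟩ = |a|² - |b|² divided by |a|²+|b|², with a, b the |0⟩, |1⟩ amplitudes.
= (16 - 1)/17 = 15/17.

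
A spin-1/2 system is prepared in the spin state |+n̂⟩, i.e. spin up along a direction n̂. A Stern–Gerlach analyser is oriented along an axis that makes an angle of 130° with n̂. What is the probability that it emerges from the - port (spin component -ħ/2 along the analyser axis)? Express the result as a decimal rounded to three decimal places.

For spin-½, the probability of finding spin-up along an axis at angle θ to the initial spin direction is cos²(θ/2); spin-down is sin²(θ/2).
θ = 130°, so P = sin²(65°) ≈ 0.821.

0.821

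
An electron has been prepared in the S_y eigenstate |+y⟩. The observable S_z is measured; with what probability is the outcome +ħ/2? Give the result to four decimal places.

In the S_z basis, |+y⟩ = (|↑⟩ + i|↓⟩)/√2 and |+z⟩ = |↑⟩.
|⟨+z|+y⟩|² = 1/2.

0.5000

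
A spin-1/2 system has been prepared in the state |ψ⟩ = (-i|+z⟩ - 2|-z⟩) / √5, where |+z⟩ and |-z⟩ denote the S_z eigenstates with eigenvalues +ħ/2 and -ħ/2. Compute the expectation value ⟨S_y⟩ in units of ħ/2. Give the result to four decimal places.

⟨σ_y⟩ = 2 Im(a* b)/(|a|²+|b|²) with a = -i, b = -2.
a* b = -2i, so ⟨σ_y⟩ = -4/5.
⟨S_y⟩ = (ħ/2)·⟨σ_y⟩.

-0.8000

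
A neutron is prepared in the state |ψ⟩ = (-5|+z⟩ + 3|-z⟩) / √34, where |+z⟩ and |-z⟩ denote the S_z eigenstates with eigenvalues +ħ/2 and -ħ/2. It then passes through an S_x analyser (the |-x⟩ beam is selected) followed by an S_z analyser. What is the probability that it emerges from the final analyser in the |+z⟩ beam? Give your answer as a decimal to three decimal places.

First analyser (S_x): P(|-x⟩) = |⟨-x|ψ⟩|² = 64/68.
After stage 1 the state is |-x⟩; P(|+z⟩) = |⟨+z|-x⟩|² = 1/2.
Joint probability = 64/68 × 1/2 = 0.471.

0.471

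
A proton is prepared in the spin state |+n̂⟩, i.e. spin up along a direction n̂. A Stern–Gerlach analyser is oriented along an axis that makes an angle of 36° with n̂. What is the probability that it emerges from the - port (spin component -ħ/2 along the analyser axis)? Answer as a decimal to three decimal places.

0.095

For spin-½, the probability of finding spin-up along an axis at angle θ to the initial spin direction is cos²(θ/2); spin-down is sin²(θ/2).
θ = 36°, so P = sin²(18°) ≈ 0.095.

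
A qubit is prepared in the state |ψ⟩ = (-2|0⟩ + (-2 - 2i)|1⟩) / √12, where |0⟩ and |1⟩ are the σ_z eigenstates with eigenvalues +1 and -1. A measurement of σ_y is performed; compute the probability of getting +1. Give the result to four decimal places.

|+y⟩ = (|0⟩ + i|1⟩)/√2, so ⟨+y|ψ⟩ = (-4 + 2i) / (√2·√12).
P = |-4 + 2i|² / 24 = 20/24.

0.8333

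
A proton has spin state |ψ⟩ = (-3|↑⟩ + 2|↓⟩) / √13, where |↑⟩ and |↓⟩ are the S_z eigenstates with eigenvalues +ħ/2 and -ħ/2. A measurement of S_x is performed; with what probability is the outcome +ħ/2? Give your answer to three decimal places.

0.038

|+x⟩ = (|↑⟩ + |↓⟩)/√2, so ⟨+x|ψ⟩ = (-1) / (√2·√13).
P = |-1|² / 26 = 1/26.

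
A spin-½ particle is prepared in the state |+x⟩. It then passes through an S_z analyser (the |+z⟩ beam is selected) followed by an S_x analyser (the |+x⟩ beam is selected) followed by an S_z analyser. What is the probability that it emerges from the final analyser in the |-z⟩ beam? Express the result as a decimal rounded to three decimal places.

First analyser (S_z): from |+x⟩, P(|+z⟩) = 1/2.
After stage 1 the state is |+z⟩; P(|+x⟩) = |⟨+x|+z⟩|² = 1/2.
After stage 2 the state is |+x⟩; P(|-z⟩) = |⟨-z|+x⟩|² = 1/2.
Joint probability = 1/2 × 1/2 × 1/2 = 0.125.

0.125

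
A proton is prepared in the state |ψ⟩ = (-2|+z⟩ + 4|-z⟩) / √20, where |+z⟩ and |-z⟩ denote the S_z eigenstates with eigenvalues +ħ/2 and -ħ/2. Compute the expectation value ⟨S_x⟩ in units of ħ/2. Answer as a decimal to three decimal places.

⟨σ_x⟩ = 2 Re(a* b)/(|a|²+|b|²) with a = -2, b = 4.
a* b = -8, so ⟨σ_x⟩ = -16/20.
⟨S_x⟩ = (ħ/2)·⟨σ_x⟩.

-0.800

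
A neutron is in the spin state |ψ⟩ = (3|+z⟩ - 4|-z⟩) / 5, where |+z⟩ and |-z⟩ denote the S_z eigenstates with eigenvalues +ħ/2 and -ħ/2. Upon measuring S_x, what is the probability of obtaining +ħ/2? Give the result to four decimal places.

0.0200

|+x⟩ = (|+z⟩ + |-z⟩)/√2, so ⟨+x|ψ⟩ = (-1) / (√2·5).
P = |-1|² / 50 = 1/50.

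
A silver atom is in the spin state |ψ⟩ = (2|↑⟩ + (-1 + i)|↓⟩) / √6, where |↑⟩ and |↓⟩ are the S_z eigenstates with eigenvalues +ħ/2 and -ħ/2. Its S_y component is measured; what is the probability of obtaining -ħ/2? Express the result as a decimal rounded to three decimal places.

|-y⟩ = (|↑⟩ - i|↓⟩)/√2, so ⟨-y|ψ⟩ = (1 - i) / (√2·√6).
P = |1 - i|² / 12 = 2/12.

0.167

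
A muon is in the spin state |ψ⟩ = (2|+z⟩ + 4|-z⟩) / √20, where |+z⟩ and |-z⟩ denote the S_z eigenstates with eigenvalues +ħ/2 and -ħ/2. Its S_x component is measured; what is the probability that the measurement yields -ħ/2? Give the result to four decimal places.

0.1000

|-x⟩ = (|+z⟩ - |-z⟩)/√2, so ⟨-x|ψ⟩ = (-2) / (√2·√20).
P = |-2|² / 40 = 4/40.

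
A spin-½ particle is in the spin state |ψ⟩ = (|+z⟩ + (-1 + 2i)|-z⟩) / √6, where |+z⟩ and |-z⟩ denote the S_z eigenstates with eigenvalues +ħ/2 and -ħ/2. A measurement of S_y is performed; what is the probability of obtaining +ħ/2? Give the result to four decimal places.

0.8333

|+y⟩ = (|+z⟩ + i|-z⟩)/√2, so ⟨+y|ψ⟩ = (3 + i) / (√2·√6).
P = |3 + i|² / 12 = 10/12.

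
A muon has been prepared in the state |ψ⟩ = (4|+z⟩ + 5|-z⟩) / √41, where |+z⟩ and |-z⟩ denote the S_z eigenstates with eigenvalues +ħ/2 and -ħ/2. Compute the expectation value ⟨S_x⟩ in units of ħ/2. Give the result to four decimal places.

0.9756

⟨σ_x⟩ = 2 Re(a* b)/(|a|²+|b|²) with a = 4, b = 5.
a* b = 20, so ⟨σ_x⟩ = 40/41.
⟨S_x⟩ = (ħ/2)·⟨σ_x⟩.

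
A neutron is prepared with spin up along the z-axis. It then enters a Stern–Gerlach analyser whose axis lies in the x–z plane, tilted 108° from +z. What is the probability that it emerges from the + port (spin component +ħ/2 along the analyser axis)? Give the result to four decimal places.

For spin-½, the probability of finding spin-up along an axis at angle θ to the initial spin direction is cos²(θ/2); spin-down is sin²(θ/2).
θ = 108°, so P = cos²(54°) ≈ 0.3455.

0.3455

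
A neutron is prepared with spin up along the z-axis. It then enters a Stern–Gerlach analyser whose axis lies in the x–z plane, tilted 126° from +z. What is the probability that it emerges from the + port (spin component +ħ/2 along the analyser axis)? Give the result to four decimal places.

0.2061

For spin-½, the probability of finding spin-up along an axis at angle θ to the initial spin direction is cos²(θ/2); spin-down is sin²(θ/2).
θ = 126°, so P = cos²(63°) ≈ 0.2061.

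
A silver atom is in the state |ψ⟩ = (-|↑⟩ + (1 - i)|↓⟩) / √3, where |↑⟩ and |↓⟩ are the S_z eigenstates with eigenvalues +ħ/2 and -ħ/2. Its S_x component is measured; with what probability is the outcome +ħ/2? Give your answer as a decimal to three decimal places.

|+x⟩ = (|↑⟩ + |↓⟩)/√2, so ⟨+x|ψ⟩ = (-i) / (√2·√3).
P = |-i|² / 6 = 1/6.

0.167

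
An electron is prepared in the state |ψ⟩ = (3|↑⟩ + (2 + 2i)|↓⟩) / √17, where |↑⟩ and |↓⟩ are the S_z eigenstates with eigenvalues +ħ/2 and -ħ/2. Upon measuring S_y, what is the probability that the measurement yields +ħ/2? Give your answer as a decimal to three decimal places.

|+y⟩ = (|↑⟩ + i|↓⟩)/√2, so ⟨+y|ψ⟩ = (5 - 2i) / (√2·√17).
P = |5 - 2i|² / 34 = 29/34.

0.853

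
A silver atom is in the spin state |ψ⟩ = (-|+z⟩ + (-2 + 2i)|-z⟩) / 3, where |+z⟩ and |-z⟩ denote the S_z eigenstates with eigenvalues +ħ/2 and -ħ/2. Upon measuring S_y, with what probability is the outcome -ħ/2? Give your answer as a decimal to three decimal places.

|-y⟩ = (|+z⟩ - i|-z⟩)/√2, so ⟨-y|ψ⟩ = (-3 - 2i) / (√2·3).
P = |-3 - 2i|² / 18 = 13/18.

0.722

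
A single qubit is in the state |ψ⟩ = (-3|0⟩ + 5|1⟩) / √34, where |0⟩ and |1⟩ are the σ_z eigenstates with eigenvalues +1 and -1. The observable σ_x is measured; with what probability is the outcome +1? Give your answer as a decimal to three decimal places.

|+x⟩ = (|0⟩ + |1⟩)/√2, so ⟨+x|ψ⟩ = (2) / (√2·√34).
P = |2|² / 68 = 4/68.

0.059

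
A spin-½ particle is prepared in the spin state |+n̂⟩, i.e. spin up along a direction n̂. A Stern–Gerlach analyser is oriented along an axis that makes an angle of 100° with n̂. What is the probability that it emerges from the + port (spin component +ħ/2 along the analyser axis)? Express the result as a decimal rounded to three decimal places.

0.413

For spin-½, the probability of finding spin-up along an axis at angle θ to the initial spin direction is cos²(θ/2); spin-down is sin²(θ/2).
θ = 100°, so P = cos²(50°) ≈ 0.413.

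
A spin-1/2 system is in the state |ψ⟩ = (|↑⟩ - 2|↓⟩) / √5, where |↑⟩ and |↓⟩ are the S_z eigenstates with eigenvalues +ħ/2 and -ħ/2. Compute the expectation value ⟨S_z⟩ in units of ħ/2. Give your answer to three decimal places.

⟨σ_z⟩ = |a|² - |b|² divided by |a|²+|b|², with a, b the |↑⟩, |↓⟩ amplitudes.
= (1 - 4)/5 = -3/5.
⟨S_z⟩ = (ħ/2)·⟨σ_z⟩.

-0.600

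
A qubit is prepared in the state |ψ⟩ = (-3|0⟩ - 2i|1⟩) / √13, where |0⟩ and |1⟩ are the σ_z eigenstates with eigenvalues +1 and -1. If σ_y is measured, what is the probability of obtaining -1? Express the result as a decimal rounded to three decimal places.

|-y⟩ = (|0⟩ - i|1⟩)/√2, so ⟨-y|ψ⟩ = (-1) / (√2·√13).
P = |-1|² / 26 = 1/26.

0.038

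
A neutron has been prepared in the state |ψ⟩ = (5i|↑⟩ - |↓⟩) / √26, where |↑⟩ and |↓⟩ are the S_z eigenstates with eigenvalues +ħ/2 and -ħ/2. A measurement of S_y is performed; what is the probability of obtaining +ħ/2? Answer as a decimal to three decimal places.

0.692

|+y⟩ = (|↑⟩ + i|↓⟩)/√2, so ⟨+y|ψ⟩ = (6i) / (√2·√26).
P = |6i|² / 52 = 36/52.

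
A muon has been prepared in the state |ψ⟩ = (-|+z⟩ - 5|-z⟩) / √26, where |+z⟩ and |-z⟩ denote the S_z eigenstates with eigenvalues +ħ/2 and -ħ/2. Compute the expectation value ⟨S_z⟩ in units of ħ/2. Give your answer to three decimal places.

⟨σ_z⟩ = |a|² - |b|² divided by |a|²+|b|², with a, b the |+z⟩, |-z⟩ amplitudes.
= (1 - 25)/26 = -24/26.
⟨S_z⟩ = (ħ/2)·⟨σ_z⟩.

-0.923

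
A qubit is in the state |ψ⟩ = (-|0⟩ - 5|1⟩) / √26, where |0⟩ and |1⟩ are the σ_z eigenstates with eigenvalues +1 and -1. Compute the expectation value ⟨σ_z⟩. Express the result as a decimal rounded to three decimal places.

⟨σ_z⟩ = |a|² - |b|² divided by |a|²+|b|², with a, b the |0⟩, |1⟩ amplitudes.
= (1 - 25)/26 = -24/26.

-0.923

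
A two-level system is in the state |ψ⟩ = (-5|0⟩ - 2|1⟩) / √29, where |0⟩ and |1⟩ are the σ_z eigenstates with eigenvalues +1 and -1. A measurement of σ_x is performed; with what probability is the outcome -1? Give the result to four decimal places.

|-x⟩ = (|0⟩ - |1⟩)/√2, so ⟨-x|ψ⟩ = (-3) / (√2·√29).
P = |-3|² / 58 = 9/58.

0.1552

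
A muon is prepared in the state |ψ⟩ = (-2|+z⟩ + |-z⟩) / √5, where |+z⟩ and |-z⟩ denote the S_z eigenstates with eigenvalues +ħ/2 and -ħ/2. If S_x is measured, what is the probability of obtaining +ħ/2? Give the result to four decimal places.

|+x⟩ = (|+z⟩ + |-z⟩)/√2, so ⟨+x|ψ⟩ = (-1) / (√2·√5).
P = |-1|² / 10 = 1/10.

0.1000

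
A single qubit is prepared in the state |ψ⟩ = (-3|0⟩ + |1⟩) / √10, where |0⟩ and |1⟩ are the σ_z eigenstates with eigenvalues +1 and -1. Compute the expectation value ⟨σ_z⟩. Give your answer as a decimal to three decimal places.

⟨σ_z⟩ = |a|² - |b|² divided by |a|²+|b|², with a, b the |0⟩, |1⟩ amplitudes.
= (9 - 1)/10 = 8/10.

0.800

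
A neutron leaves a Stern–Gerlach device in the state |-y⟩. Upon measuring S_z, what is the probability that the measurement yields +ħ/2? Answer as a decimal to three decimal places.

0.500

In the S_z basis, |-y⟩ = (|↑⟩ - i|↓⟩)/√2 and |+z⟩ = |↑⟩.
|⟨+z|-y⟩|² = 1/2.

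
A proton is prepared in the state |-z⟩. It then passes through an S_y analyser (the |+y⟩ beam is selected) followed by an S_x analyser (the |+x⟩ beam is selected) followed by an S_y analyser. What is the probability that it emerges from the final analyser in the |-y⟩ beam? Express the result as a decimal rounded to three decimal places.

0.125

First analyser (S_y): from |-z⟩, P(|+y⟩) = 1/2.
After stage 1 the state is |+y⟩; P(|+x⟩) = |⟨+x|+y⟩|² = 1/2.
After stage 2 the state is |+x⟩; P(|-y⟩) = |⟨-y|+x⟩|² = 1/2.
Joint probability = 1/2 × 1/2 × 1/2 = 0.125.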